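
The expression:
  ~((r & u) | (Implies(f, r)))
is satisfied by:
  {f: True, r: False}


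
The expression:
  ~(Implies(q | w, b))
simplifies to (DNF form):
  (q & ~b) | (w & ~b)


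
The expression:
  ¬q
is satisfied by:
  {q: False}


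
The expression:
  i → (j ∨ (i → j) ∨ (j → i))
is always true.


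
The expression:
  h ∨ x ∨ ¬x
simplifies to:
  True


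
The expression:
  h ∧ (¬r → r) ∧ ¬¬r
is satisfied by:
  {r: True, h: True}


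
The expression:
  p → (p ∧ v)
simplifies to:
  v ∨ ¬p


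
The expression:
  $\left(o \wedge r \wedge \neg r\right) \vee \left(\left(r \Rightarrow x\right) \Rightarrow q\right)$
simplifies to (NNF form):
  $q \vee \left(r \wedge \neg x\right)$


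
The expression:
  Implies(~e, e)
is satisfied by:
  {e: True}


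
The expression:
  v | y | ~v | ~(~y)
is always true.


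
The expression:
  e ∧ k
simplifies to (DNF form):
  e ∧ k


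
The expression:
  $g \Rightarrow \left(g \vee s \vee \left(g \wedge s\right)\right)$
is always true.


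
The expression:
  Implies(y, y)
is always true.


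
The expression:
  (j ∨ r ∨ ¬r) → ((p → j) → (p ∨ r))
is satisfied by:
  {r: True, p: True}
  {r: True, p: False}
  {p: True, r: False}


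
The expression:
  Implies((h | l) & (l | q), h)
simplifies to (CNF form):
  h | ~l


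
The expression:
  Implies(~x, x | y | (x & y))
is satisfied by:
  {y: True, x: True}
  {y: True, x: False}
  {x: True, y: False}


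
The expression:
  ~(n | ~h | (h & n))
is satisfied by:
  {h: True, n: False}


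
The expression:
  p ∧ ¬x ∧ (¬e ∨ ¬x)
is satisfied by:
  {p: True, x: False}


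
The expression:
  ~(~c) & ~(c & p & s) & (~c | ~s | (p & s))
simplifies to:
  c & ~s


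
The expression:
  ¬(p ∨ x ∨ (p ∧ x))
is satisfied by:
  {x: False, p: False}


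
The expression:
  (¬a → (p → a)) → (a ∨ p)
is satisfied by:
  {a: True, p: True}
  {a: True, p: False}
  {p: True, a: False}


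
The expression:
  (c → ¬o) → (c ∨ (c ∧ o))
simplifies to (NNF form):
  c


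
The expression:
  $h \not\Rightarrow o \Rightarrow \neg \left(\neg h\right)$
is always true.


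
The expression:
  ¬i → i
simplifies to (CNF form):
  i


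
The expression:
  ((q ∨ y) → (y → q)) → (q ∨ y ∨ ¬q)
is always true.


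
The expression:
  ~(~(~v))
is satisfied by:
  {v: False}


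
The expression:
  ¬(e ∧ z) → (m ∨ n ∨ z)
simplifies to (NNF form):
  m ∨ n ∨ z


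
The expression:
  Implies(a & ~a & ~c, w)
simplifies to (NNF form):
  True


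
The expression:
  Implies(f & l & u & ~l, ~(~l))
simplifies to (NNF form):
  True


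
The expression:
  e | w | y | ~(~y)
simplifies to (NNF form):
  e | w | y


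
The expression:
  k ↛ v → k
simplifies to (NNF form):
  True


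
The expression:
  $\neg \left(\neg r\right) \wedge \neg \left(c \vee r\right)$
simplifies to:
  $\text{False}$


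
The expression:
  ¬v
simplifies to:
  ¬v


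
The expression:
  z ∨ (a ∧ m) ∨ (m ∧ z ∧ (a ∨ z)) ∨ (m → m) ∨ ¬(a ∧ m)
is always true.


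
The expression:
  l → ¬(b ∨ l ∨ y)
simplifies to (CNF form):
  ¬l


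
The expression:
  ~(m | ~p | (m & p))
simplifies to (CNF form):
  p & ~m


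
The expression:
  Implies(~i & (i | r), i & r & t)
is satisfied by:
  {i: True, r: False}
  {r: False, i: False}
  {r: True, i: True}


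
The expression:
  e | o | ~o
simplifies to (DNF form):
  True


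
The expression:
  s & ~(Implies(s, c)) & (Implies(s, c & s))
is never true.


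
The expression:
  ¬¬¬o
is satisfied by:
  {o: False}


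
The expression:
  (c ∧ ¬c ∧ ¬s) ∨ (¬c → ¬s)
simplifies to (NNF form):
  c ∨ ¬s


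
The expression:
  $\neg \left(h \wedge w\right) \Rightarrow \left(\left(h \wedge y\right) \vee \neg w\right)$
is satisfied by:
  {h: True, w: False}
  {w: False, h: False}
  {w: True, h: True}


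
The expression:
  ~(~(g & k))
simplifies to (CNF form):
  g & k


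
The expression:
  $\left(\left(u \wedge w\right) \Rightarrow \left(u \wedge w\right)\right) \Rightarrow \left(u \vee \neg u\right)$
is always true.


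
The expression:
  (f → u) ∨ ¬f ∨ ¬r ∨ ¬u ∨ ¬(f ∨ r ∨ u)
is always true.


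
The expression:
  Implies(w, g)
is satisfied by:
  {g: True, w: False}
  {w: False, g: False}
  {w: True, g: True}


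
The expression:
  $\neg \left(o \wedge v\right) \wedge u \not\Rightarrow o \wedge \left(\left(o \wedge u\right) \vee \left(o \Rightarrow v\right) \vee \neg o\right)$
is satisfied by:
  {u: True, o: False}


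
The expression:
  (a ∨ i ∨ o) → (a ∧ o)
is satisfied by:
  {a: True, o: True, i: False}
  {a: True, o: True, i: True}
  {i: False, a: False, o: False}


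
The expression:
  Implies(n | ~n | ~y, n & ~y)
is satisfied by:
  {n: True, y: False}


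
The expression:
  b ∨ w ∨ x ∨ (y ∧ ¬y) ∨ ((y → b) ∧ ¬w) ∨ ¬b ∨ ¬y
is always true.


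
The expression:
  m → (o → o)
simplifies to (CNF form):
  True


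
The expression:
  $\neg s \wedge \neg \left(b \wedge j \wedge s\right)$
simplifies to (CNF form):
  $\neg s$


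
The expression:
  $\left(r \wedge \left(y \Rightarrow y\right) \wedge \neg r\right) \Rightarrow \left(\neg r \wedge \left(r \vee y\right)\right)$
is always true.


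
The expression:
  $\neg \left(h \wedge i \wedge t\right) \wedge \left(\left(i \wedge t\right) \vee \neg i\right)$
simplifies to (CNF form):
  $\left(t \vee \neg i\right) \wedge \left(\neg h \vee \neg i\right)$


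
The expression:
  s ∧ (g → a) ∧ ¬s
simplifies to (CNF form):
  False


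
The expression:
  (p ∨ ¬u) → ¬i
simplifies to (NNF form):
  (u ∧ ¬p) ∨ ¬i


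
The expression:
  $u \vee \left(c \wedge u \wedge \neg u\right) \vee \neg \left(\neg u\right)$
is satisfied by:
  {u: True}


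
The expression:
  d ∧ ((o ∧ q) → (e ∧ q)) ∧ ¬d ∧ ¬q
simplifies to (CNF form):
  False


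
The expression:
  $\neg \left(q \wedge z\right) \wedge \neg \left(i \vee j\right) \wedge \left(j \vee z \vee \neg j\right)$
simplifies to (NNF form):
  $\neg i \wedge \neg j \wedge \left(\neg q \vee \neg z\right)$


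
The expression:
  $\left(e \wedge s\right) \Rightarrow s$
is always true.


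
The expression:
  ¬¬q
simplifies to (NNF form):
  q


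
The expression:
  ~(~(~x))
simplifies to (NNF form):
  ~x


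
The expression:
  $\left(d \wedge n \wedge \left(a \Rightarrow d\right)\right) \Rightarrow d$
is always true.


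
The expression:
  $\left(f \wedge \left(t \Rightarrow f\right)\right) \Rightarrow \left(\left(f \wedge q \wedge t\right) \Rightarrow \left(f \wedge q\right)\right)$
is always true.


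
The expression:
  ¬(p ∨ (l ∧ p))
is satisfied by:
  {p: False}


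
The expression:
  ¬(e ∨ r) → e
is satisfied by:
  {r: True, e: True}
  {r: True, e: False}
  {e: True, r: False}


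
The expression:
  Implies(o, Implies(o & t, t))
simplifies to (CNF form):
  True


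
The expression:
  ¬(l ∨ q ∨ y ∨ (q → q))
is never true.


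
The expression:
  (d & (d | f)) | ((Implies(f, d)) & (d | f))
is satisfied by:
  {d: True}


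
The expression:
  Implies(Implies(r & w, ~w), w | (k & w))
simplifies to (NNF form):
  w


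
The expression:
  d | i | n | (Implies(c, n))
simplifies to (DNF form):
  d | i | n | ~c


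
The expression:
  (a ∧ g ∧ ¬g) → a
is always true.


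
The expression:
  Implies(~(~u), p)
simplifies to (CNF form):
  p | ~u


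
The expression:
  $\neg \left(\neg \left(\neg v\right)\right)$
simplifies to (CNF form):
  $\neg v$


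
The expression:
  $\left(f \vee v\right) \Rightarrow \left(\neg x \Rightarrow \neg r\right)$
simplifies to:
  $x \vee \left(\neg f \wedge \neg v\right) \vee \neg r$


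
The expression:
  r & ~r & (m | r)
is never true.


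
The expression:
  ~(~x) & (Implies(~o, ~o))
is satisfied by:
  {x: True}


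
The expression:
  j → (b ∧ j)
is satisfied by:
  {b: True, j: False}
  {j: False, b: False}
  {j: True, b: True}


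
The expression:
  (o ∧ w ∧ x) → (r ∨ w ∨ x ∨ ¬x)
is always true.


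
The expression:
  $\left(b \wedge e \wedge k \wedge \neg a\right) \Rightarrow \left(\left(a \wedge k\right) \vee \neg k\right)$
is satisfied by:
  {a: True, k: False, b: False, e: False}
  {a: False, k: False, b: False, e: False}
  {e: True, a: True, k: False, b: False}
  {e: True, a: False, k: False, b: False}
  {a: True, b: True, e: False, k: False}
  {b: True, e: False, k: False, a: False}
  {e: True, b: True, a: True, k: False}
  {e: True, b: True, a: False, k: False}
  {a: True, k: True, e: False, b: False}
  {k: True, e: False, b: False, a: False}
  {a: True, e: True, k: True, b: False}
  {e: True, k: True, a: False, b: False}
  {a: True, b: True, k: True, e: False}
  {b: True, k: True, e: False, a: False}
  {e: True, b: True, k: True, a: True}


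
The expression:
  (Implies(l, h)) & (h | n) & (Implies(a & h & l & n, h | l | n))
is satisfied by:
  {h: True, n: True, l: False}
  {h: True, n: False, l: False}
  {h: True, l: True, n: True}
  {h: True, l: True, n: False}
  {n: True, l: False, h: False}


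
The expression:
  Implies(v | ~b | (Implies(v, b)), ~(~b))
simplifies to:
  b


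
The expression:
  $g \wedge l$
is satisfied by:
  {g: True, l: True}


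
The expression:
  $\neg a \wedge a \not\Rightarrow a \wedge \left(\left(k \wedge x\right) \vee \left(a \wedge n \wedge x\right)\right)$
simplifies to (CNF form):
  $\text{False}$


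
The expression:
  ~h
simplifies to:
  ~h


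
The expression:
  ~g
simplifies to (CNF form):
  ~g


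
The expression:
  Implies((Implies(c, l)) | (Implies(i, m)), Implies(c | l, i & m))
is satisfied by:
  {i: True, m: True, l: False, c: False}
  {i: True, l: False, c: False, m: False}
  {i: True, m: True, c: True, l: False}
  {i: True, c: True, l: False, m: False}
  {m: True, l: False, c: False, i: False}
  {m: False, l: False, c: False, i: False}
  {m: True, i: True, l: True, c: False}
  {m: True, i: True, l: True, c: True}


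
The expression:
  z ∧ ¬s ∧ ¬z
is never true.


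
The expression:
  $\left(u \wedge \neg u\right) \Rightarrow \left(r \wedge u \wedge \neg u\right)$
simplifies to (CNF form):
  $\text{True}$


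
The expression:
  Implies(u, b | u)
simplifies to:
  True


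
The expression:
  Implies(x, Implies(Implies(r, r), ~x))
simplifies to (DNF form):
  ~x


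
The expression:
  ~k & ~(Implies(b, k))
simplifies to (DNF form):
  b & ~k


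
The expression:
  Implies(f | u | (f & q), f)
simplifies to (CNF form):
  f | ~u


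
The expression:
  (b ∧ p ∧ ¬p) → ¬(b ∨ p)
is always true.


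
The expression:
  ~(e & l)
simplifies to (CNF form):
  ~e | ~l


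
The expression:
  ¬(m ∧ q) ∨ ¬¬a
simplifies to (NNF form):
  a ∨ ¬m ∨ ¬q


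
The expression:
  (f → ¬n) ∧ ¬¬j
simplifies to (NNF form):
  j ∧ (¬f ∨ ¬n)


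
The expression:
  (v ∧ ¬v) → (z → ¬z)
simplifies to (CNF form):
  True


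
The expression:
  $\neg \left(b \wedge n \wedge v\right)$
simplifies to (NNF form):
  $\neg b \vee \neg n \vee \neg v$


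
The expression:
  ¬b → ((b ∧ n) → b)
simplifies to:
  True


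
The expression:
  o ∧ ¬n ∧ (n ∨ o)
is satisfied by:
  {o: True, n: False}


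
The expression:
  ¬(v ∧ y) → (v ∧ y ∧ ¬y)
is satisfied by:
  {y: True, v: True}


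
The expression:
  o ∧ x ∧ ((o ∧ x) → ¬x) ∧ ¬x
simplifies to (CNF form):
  False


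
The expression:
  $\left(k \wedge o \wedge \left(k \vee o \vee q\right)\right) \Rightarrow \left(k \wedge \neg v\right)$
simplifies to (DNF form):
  $\neg k \vee \neg o \vee \neg v$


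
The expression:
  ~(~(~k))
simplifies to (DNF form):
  ~k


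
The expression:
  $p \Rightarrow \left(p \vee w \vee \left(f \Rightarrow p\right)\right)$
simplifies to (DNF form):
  $\text{True}$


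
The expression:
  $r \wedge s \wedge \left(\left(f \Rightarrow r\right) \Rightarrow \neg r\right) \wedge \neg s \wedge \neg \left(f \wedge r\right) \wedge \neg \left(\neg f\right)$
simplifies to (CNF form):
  $\text{False}$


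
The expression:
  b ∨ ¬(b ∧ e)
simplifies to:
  True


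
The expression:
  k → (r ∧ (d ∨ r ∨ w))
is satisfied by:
  {r: True, k: False}
  {k: False, r: False}
  {k: True, r: True}


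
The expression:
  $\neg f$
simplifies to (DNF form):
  $\neg f$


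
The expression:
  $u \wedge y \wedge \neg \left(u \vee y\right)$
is never true.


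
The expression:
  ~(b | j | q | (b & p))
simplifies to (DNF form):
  ~b & ~j & ~q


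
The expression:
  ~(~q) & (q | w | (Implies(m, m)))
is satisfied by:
  {q: True}


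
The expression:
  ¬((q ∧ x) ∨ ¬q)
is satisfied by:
  {q: True, x: False}


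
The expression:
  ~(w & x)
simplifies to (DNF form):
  ~w | ~x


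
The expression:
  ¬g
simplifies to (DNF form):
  ¬g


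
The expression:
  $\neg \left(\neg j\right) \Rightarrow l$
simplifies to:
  $l \vee \neg j$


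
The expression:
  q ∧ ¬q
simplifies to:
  False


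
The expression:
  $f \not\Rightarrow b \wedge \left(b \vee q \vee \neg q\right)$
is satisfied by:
  {f: True, b: False}


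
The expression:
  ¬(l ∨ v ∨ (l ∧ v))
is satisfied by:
  {v: False, l: False}


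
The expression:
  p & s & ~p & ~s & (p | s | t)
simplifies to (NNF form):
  False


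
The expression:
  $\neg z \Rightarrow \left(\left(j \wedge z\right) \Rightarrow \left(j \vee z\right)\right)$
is always true.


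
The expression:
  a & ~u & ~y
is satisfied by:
  {a: True, u: False, y: False}


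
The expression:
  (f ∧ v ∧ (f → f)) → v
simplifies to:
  True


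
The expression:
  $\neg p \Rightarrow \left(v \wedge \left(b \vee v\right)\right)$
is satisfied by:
  {v: True, p: True}
  {v: True, p: False}
  {p: True, v: False}


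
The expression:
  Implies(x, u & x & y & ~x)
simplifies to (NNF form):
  ~x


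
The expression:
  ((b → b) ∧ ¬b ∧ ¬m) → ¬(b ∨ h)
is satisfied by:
  {b: True, m: True, h: False}
  {b: True, h: False, m: False}
  {m: True, h: False, b: False}
  {m: False, h: False, b: False}
  {b: True, m: True, h: True}
  {b: True, h: True, m: False}
  {m: True, h: True, b: False}


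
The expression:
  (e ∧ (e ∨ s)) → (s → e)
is always true.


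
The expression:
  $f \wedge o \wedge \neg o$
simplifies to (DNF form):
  $\text{False}$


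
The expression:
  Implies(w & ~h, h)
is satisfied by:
  {h: True, w: False}
  {w: False, h: False}
  {w: True, h: True}


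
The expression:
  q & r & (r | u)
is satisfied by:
  {r: True, q: True}


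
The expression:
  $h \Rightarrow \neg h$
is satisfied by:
  {h: False}


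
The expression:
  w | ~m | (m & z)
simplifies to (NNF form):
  w | z | ~m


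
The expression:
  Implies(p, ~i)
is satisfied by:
  {p: False, i: False}
  {i: True, p: False}
  {p: True, i: False}


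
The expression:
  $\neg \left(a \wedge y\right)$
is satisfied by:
  {y: False, a: False}
  {a: True, y: False}
  {y: True, a: False}


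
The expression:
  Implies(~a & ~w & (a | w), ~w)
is always true.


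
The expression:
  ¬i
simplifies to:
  ¬i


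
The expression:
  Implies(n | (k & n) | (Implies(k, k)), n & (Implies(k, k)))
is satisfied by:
  {n: True}


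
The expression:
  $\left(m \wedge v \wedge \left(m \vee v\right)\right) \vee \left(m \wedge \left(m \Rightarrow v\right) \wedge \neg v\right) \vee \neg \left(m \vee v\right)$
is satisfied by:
  {v: False, m: False}
  {m: True, v: True}


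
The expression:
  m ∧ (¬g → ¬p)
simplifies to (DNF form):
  (g ∧ m) ∨ (m ∧ ¬p)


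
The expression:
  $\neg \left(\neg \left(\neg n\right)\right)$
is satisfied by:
  {n: False}


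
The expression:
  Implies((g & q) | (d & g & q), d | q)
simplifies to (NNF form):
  True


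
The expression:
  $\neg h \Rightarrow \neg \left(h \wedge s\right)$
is always true.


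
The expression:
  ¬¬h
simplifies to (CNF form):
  h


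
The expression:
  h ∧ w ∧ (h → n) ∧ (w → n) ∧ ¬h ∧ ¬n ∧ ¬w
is never true.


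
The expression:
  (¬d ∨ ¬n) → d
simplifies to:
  d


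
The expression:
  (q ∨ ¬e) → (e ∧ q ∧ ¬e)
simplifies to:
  e ∧ ¬q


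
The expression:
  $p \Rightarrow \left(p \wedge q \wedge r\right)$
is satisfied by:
  {r: True, q: True, p: False}
  {r: True, q: False, p: False}
  {q: True, r: False, p: False}
  {r: False, q: False, p: False}
  {r: True, p: True, q: True}


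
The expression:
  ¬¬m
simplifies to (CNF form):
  m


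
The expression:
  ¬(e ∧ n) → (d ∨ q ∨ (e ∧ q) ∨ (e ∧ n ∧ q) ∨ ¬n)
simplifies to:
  d ∨ e ∨ q ∨ ¬n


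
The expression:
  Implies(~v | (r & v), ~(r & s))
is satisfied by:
  {s: False, r: False}
  {r: True, s: False}
  {s: True, r: False}


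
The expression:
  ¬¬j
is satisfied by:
  {j: True}


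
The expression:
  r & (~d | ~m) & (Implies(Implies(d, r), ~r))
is never true.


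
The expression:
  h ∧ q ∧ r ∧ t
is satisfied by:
  {t: True, h: True, r: True, q: True}


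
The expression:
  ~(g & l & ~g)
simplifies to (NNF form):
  True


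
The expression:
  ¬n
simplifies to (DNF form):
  ¬n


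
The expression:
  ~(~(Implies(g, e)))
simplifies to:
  e | ~g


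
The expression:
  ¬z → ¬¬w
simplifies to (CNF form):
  w ∨ z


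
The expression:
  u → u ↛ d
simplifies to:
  ¬d ∨ ¬u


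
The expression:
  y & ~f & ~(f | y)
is never true.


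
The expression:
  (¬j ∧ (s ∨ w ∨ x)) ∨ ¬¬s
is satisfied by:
  {s: True, w: True, x: True, j: False}
  {s: True, w: True, x: False, j: False}
  {s: True, x: True, w: False, j: False}
  {s: True, x: False, w: False, j: False}
  {j: True, s: True, w: True, x: True}
  {j: True, s: True, w: True, x: False}
  {j: True, s: True, w: False, x: True}
  {j: True, s: True, w: False, x: False}
  {w: True, x: True, s: False, j: False}
  {w: True, s: False, x: False, j: False}
  {x: True, s: False, w: False, j: False}


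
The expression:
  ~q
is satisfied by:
  {q: False}


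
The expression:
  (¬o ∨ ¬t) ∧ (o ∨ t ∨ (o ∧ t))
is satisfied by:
  {t: True, o: False}
  {o: True, t: False}


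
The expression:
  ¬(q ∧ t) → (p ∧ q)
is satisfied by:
  {t: True, p: True, q: True}
  {t: True, q: True, p: False}
  {p: True, q: True, t: False}


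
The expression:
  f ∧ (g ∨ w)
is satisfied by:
  {g: True, w: True, f: True}
  {g: True, f: True, w: False}
  {w: True, f: True, g: False}


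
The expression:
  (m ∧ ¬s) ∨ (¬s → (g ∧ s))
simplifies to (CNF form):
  m ∨ s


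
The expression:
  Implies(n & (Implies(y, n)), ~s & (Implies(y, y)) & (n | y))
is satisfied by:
  {s: False, n: False}
  {n: True, s: False}
  {s: True, n: False}


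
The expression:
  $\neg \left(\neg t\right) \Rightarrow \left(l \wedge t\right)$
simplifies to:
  $l \vee \neg t$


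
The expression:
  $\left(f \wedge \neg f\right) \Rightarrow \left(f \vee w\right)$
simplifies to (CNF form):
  $\text{True}$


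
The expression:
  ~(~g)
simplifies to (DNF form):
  g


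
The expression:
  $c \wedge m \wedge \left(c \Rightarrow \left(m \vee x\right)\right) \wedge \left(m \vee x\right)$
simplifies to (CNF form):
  $c \wedge m$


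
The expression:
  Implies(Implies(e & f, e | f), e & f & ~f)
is never true.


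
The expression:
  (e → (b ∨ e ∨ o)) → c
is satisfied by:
  {c: True}


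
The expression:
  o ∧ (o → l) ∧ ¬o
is never true.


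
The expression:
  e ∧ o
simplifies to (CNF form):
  e ∧ o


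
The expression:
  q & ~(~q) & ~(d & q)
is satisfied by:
  {q: True, d: False}


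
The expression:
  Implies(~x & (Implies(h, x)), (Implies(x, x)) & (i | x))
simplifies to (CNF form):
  h | i | x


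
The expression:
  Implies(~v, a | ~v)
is always true.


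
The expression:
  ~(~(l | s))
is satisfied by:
  {l: True, s: True}
  {l: True, s: False}
  {s: True, l: False}


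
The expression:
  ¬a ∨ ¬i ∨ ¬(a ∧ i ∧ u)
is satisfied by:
  {u: False, a: False, i: False}
  {i: True, u: False, a: False}
  {a: True, u: False, i: False}
  {i: True, a: True, u: False}
  {u: True, i: False, a: False}
  {i: True, u: True, a: False}
  {a: True, u: True, i: False}


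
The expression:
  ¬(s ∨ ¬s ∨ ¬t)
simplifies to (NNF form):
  False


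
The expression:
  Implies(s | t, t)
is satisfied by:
  {t: True, s: False}
  {s: False, t: False}
  {s: True, t: True}


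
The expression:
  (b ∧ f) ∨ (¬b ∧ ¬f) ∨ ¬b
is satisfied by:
  {f: True, b: False}
  {b: False, f: False}
  {b: True, f: True}


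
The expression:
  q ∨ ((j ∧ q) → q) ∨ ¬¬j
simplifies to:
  True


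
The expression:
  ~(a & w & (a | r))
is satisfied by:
  {w: False, a: False}
  {a: True, w: False}
  {w: True, a: False}


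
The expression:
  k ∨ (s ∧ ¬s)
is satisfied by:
  {k: True}


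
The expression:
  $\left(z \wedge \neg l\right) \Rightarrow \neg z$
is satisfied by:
  {l: True, z: False}
  {z: False, l: False}
  {z: True, l: True}


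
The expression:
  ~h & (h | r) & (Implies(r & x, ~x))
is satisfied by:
  {r: True, x: False, h: False}


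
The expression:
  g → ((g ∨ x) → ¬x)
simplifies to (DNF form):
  ¬g ∨ ¬x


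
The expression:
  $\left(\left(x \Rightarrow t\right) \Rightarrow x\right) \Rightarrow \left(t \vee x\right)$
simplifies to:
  $\text{True}$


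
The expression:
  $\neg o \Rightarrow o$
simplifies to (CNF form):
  $o$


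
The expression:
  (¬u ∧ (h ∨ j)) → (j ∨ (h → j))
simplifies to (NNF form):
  j ∨ u ∨ ¬h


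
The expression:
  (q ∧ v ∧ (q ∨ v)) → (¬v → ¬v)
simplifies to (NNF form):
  True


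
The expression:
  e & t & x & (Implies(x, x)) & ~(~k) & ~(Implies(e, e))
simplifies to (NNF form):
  False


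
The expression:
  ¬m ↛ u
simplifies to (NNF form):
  u ∨ ¬m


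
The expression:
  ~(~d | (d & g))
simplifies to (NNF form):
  d & ~g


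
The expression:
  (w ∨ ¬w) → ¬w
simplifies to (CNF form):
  ¬w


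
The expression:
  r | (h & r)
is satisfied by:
  {r: True}


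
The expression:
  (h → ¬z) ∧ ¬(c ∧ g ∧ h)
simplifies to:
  (¬c ∧ ¬z) ∨ (¬g ∧ ¬z) ∨ ¬h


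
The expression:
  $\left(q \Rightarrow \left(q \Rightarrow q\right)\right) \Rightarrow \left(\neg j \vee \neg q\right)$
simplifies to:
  $\neg j \vee \neg q$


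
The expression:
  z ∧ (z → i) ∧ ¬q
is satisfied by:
  {z: True, i: True, q: False}


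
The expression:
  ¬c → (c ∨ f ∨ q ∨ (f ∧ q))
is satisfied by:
  {q: True, c: True, f: True}
  {q: True, c: True, f: False}
  {q: True, f: True, c: False}
  {q: True, f: False, c: False}
  {c: True, f: True, q: False}
  {c: True, f: False, q: False}
  {f: True, c: False, q: False}


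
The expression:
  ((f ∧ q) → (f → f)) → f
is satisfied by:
  {f: True}


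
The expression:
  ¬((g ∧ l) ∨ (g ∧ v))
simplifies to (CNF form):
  (¬g ∨ ¬l) ∧ (¬g ∨ ¬v)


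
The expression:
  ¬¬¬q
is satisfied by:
  {q: False}


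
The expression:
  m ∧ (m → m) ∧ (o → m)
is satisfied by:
  {m: True}


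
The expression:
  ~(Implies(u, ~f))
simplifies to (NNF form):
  f & u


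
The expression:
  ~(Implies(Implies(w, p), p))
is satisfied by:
  {p: False, w: False}


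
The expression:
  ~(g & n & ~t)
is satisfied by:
  {t: True, g: False, n: False}
  {g: False, n: False, t: False}
  {n: True, t: True, g: False}
  {n: True, g: False, t: False}
  {t: True, g: True, n: False}
  {g: True, t: False, n: False}
  {n: True, g: True, t: True}


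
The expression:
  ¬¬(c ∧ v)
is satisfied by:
  {c: True, v: True}


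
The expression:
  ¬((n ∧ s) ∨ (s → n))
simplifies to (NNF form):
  s ∧ ¬n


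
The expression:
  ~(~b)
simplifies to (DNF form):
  b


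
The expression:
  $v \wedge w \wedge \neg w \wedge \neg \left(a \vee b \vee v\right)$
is never true.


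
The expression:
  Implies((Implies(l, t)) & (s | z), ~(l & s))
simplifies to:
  ~l | ~s | ~t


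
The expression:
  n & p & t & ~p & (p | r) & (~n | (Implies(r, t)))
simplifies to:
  False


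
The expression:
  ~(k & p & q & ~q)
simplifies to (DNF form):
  True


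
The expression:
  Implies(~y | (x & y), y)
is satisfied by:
  {y: True}


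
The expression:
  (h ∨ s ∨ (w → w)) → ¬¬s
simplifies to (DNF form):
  s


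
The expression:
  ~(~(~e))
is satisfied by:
  {e: False}


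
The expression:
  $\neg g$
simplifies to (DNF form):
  $\neg g$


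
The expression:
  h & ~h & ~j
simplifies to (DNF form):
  False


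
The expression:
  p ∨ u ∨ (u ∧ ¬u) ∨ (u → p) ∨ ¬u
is always true.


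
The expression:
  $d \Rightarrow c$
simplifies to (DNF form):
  $c \vee \neg d$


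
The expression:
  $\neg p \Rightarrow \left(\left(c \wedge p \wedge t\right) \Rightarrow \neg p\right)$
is always true.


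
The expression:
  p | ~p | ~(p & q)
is always true.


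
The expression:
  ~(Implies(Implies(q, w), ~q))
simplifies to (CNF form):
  q & w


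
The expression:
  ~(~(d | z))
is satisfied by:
  {d: True, z: True}
  {d: True, z: False}
  {z: True, d: False}


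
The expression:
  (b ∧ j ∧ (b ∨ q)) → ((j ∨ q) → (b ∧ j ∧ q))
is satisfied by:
  {q: True, b: False, j: False}
  {q: False, b: False, j: False}
  {j: True, q: True, b: False}
  {j: True, q: False, b: False}
  {b: True, q: True, j: False}
  {b: True, q: False, j: False}
  {b: True, j: True, q: True}


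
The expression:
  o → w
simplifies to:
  w ∨ ¬o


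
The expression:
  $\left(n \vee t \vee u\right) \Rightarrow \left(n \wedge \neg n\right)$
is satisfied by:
  {n: False, u: False, t: False}


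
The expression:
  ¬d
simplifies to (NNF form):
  ¬d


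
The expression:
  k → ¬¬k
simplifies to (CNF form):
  True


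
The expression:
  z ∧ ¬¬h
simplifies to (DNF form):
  h ∧ z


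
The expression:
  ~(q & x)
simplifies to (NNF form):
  ~q | ~x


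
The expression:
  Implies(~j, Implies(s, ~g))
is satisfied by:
  {j: True, s: False, g: False}
  {s: False, g: False, j: False}
  {j: True, g: True, s: False}
  {g: True, s: False, j: False}
  {j: True, s: True, g: False}
  {s: True, j: False, g: False}
  {j: True, g: True, s: True}


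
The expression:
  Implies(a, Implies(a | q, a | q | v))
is always true.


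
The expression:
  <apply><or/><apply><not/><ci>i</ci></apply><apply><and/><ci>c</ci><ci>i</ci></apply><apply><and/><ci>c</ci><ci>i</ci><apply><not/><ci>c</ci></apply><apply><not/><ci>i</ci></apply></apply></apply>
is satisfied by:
  {c: True, i: False}
  {i: False, c: False}
  {i: True, c: True}


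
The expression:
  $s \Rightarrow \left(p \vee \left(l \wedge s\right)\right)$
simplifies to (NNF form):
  $l \vee p \vee \neg s$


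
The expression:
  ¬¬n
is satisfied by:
  {n: True}


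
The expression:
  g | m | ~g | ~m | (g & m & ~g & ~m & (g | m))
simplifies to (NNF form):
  True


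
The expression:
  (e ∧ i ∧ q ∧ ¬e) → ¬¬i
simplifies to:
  True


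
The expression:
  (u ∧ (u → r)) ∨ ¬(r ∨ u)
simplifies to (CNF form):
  (r ∨ ¬r) ∧ (r ∨ ¬u) ∧ (u ∨ ¬r) ∧ (u ∨ ¬u)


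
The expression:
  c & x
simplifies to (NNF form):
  c & x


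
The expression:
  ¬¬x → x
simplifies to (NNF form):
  True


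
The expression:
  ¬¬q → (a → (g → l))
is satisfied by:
  {l: True, g: False, a: False, q: False}
  {q: False, g: False, l: False, a: False}
  {q: True, l: True, g: False, a: False}
  {q: True, g: False, l: False, a: False}
  {a: True, l: True, q: False, g: False}
  {a: True, q: False, g: False, l: False}
  {a: True, q: True, l: True, g: False}
  {a: True, q: True, g: False, l: False}
  {l: True, g: True, a: False, q: False}
  {g: True, a: False, l: False, q: False}
  {q: True, g: True, l: True, a: False}
  {q: True, g: True, a: False, l: False}
  {l: True, g: True, a: True, q: False}
  {g: True, a: True, q: False, l: False}
  {q: True, g: True, a: True, l: True}


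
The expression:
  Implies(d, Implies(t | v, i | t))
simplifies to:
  i | t | ~d | ~v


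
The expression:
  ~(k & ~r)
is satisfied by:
  {r: True, k: False}
  {k: False, r: False}
  {k: True, r: True}


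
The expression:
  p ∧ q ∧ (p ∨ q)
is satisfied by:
  {p: True, q: True}


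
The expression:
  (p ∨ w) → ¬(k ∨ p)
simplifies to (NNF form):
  ¬p ∧ (¬k ∨ ¬w)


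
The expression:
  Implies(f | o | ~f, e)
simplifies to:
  e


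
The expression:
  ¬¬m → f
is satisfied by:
  {f: True, m: False}
  {m: False, f: False}
  {m: True, f: True}


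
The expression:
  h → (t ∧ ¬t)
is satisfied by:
  {h: False}


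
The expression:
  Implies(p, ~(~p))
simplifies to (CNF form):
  True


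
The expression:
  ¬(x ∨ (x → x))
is never true.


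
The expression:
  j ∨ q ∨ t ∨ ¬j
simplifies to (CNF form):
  True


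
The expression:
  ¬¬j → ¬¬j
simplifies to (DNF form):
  True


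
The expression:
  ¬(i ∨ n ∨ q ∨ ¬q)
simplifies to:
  False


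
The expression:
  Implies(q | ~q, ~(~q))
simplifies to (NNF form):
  q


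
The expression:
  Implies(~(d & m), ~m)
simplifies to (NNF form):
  d | ~m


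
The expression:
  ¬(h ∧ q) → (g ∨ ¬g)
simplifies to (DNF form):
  True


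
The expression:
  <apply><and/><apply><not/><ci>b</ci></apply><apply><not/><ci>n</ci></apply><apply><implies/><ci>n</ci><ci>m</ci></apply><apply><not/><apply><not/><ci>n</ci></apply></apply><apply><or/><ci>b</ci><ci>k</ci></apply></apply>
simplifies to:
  <false/>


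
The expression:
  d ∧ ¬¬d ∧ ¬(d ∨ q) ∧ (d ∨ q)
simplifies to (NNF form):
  False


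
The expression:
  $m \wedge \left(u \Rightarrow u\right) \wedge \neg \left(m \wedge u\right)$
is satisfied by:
  {m: True, u: False}


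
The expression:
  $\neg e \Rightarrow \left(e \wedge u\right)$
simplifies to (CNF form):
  $e$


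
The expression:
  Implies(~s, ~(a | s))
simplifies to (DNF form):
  s | ~a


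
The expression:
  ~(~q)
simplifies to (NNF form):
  q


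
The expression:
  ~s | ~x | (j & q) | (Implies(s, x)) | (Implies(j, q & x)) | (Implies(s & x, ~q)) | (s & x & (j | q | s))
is always true.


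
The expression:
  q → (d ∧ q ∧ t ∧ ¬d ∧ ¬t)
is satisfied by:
  {q: False}


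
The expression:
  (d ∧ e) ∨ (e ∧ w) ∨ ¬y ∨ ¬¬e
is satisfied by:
  {e: True, y: False}
  {y: False, e: False}
  {y: True, e: True}


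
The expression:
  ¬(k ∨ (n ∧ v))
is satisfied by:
  {v: False, k: False, n: False}
  {n: True, v: False, k: False}
  {v: True, n: False, k: False}


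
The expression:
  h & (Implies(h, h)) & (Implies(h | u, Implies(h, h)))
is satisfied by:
  {h: True}


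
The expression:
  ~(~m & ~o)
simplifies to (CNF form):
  m | o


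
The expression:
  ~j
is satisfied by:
  {j: False}


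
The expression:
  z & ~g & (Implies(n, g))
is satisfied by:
  {z: True, n: False, g: False}


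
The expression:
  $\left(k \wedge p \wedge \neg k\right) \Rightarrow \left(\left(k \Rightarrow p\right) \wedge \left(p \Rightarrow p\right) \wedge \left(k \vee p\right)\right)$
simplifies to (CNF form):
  $\text{True}$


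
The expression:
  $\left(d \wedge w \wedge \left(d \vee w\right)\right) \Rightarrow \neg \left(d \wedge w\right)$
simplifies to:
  $\neg d \vee \neg w$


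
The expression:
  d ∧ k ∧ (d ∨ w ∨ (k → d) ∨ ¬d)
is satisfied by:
  {d: True, k: True}


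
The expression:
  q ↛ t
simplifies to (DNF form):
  q ∧ ¬t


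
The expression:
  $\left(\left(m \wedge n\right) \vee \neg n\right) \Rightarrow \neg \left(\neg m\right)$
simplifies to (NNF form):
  $m \vee n$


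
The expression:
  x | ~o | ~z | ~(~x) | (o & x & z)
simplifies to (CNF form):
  x | ~o | ~z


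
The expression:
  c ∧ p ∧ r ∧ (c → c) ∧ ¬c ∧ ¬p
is never true.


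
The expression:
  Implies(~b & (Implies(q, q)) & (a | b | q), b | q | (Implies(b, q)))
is always true.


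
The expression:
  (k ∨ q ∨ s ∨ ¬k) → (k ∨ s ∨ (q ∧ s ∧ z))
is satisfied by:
  {k: True, s: True}
  {k: True, s: False}
  {s: True, k: False}


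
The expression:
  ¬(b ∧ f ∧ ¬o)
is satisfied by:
  {o: True, b: False, f: False}
  {o: False, b: False, f: False}
  {f: True, o: True, b: False}
  {f: True, o: False, b: False}
  {b: True, o: True, f: False}
  {b: True, o: False, f: False}
  {b: True, f: True, o: True}


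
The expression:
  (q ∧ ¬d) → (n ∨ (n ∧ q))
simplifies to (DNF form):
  d ∨ n ∨ ¬q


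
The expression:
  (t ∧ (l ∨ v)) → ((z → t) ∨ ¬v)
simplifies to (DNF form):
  True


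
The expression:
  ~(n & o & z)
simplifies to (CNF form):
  ~n | ~o | ~z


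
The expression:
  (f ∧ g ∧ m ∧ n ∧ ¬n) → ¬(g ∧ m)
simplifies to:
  True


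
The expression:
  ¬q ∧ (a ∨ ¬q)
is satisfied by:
  {q: False}


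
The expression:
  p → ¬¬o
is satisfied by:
  {o: True, p: False}
  {p: False, o: False}
  {p: True, o: True}


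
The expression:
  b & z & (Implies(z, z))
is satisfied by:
  {z: True, b: True}


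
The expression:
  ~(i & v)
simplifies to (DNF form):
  ~i | ~v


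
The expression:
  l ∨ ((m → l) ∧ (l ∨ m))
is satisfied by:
  {l: True}


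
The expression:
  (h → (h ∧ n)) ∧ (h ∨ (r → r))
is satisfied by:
  {n: True, h: False}
  {h: False, n: False}
  {h: True, n: True}


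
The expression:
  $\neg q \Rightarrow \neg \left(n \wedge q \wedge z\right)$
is always true.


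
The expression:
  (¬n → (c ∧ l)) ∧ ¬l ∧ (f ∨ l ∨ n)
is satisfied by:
  {n: True, l: False}


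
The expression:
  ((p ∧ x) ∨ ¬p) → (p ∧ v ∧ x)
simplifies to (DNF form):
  (p ∧ v) ∨ (p ∧ ¬x)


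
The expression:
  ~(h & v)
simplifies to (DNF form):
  ~h | ~v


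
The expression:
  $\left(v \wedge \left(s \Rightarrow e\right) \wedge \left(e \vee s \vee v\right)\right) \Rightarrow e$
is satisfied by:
  {s: True, e: True, v: False}
  {s: True, v: False, e: False}
  {e: True, v: False, s: False}
  {e: False, v: False, s: False}
  {s: True, e: True, v: True}
  {s: True, v: True, e: False}
  {e: True, v: True, s: False}


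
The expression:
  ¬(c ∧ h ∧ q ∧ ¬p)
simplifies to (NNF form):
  p ∨ ¬c ∨ ¬h ∨ ¬q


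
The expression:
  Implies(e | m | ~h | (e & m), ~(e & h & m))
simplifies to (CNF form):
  ~e | ~h | ~m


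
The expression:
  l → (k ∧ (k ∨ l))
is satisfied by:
  {k: True, l: False}
  {l: False, k: False}
  {l: True, k: True}


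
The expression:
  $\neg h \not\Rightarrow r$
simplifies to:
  $\neg h \wedge \neg r$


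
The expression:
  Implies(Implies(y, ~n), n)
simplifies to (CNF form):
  n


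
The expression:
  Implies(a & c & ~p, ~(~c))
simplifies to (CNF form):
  True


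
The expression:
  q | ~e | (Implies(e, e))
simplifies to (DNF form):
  True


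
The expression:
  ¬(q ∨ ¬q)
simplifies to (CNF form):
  False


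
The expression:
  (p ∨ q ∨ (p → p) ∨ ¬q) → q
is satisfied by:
  {q: True}


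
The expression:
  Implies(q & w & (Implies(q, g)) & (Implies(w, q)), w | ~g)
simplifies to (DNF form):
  True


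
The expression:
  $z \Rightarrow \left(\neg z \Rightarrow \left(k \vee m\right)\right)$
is always true.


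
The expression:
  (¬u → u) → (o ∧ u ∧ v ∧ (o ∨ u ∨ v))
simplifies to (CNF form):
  (o ∨ ¬u) ∧ (v ∨ ¬u)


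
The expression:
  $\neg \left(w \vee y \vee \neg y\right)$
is never true.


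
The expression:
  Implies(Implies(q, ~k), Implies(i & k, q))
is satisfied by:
  {q: True, k: False, i: False}
  {k: False, i: False, q: False}
  {i: True, q: True, k: False}
  {i: True, k: False, q: False}
  {q: True, k: True, i: False}
  {k: True, q: False, i: False}
  {i: True, k: True, q: True}


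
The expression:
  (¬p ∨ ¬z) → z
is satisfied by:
  {z: True}


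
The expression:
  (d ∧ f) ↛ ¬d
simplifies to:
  d ∧ f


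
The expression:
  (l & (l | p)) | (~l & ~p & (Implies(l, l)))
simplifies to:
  l | ~p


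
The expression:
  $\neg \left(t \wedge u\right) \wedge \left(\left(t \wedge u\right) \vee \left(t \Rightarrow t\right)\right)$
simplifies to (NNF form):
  $\neg t \vee \neg u$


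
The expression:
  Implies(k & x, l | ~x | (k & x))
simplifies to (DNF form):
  True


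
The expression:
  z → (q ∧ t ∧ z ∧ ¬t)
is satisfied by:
  {z: False}


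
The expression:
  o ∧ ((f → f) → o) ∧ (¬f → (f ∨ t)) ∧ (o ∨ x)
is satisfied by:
  {o: True, t: True, f: True}
  {o: True, t: True, f: False}
  {o: True, f: True, t: False}


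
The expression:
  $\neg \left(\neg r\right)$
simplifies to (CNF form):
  $r$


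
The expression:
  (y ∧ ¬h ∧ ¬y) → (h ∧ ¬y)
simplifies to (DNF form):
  True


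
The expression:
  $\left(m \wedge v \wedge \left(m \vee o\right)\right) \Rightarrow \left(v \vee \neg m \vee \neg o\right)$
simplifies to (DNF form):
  $\text{True}$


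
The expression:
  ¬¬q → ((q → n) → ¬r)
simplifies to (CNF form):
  ¬n ∨ ¬q ∨ ¬r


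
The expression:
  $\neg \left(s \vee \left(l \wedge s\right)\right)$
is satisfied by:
  {s: False}


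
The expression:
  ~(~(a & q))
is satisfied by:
  {a: True, q: True}


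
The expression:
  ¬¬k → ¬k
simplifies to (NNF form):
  ¬k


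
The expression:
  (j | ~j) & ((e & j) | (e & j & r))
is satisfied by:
  {j: True, e: True}


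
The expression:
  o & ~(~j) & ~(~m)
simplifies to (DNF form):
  j & m & o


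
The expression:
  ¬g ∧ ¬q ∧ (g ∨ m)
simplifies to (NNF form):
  m ∧ ¬g ∧ ¬q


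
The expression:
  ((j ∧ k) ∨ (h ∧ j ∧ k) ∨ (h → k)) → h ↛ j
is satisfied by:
  {h: True, k: False, j: False}
  {h: True, j: True, k: False}
  {h: True, k: True, j: False}
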